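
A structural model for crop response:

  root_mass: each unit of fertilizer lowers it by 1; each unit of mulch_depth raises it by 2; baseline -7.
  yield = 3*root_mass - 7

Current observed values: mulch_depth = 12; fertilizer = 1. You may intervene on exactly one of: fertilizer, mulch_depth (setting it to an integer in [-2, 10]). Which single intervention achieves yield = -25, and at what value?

set mulch_depth = 1

Intervening on fertilizer: yield = -3*fertilizer + 44. Reaching -25 requires fertilizer = 23, outside [-2, 10].
Intervening on mulch_depth: with other inputs at their observed values, yield = 6*mulch_depth - 31. Solving for -25 gives mulch_depth = 1, within [-2, 10].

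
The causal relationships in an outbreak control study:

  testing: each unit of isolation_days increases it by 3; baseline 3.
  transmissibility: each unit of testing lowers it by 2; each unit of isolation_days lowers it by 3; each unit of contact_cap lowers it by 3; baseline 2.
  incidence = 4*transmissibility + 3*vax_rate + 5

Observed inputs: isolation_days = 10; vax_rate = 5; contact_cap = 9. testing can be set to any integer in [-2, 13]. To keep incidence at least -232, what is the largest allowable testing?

Intervening on testing fixes its value directly, overriding its dependence on isolation_days.
Substituting into the transmissibility equation gives transmissibility = -2*testing - 55.
Substituting into the incidence equation gives incidence = -8*testing - 200.
Require -8*testing - 200 ≥ -232, so testing ≤ 4.
The largest integer in [-2, 13] satisfying this is 4.

testing = 4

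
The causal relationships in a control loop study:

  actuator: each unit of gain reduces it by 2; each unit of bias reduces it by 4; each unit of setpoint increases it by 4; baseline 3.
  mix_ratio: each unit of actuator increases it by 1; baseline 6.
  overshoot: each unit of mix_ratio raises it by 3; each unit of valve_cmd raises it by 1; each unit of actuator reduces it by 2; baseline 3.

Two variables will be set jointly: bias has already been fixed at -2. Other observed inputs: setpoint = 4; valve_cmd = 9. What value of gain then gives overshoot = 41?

With bias held at -2:
Substituting into the actuator equation gives actuator = -2*gain + 27.
Substituting into the mix_ratio equation gives mix_ratio = -2*gain + 33.
Substituting into the overshoot equation gives overshoot = -2*gain + 57.
Solve -2*gain + 57 = 41: gain = (41 - 57) / -2 = 8.

gain = 8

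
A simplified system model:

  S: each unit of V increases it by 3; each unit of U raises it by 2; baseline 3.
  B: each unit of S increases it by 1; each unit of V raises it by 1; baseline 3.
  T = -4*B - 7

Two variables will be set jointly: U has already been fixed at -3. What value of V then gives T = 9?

With U held at -3:
Substituting into the S equation gives S = 3*V - 3.
This gives B = 4*V.
Substituting into the T equation gives T = -16*V - 7.
Solve -16*V - 7 = 9: V = (9 + 7) / -16 = -1.

V = -1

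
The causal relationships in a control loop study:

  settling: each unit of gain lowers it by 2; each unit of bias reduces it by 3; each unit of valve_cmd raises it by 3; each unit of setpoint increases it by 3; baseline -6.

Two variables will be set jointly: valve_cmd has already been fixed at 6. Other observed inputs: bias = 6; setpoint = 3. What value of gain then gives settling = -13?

With valve_cmd held at 6:
Substituting into the settling equation gives settling = -2*gain + 3.
Solve -2*gain + 3 = -13: gain = (-13 - 3) / -2 = 8.

gain = 8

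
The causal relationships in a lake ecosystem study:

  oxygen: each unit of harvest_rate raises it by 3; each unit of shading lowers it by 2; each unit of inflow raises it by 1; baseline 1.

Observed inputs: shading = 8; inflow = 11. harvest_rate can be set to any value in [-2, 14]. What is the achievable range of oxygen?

Substituting into the oxygen equation gives oxygen = 3*harvest_rate - 4.
Linear in harvest_rate, so extremes are at the endpoints: harvest_rate = -2 gives oxygen = -10; harvest_rate = 14 gives oxygen = 38.

-10 to 38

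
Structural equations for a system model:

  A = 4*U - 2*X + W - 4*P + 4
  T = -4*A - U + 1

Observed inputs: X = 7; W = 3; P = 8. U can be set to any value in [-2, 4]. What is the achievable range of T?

89 to 191

Substituting into the A equation gives A = 4*U - 39.
T becomes -17*U + 157.
Linear in U, so extremes are at the endpoints: U = -2 gives T = 191; U = 4 gives T = 89.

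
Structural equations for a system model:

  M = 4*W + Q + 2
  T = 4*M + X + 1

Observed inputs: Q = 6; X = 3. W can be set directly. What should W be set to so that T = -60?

W = -6

Substituting into the M equation gives M = 4*W + 8.
This gives T = 16*W + 36.
Solve 16*W + 36 = -60: W = (-60 - 36) / 16 = -6.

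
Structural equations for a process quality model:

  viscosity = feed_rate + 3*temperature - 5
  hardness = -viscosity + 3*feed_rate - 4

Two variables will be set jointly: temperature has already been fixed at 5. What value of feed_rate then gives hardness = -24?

With temperature held at 5:
Substituting into the viscosity equation gives viscosity = feed_rate + 10.
Substituting into the hardness equation gives hardness = 2*feed_rate - 14.
Solve 2*feed_rate - 14 = -24: feed_rate = (-24 + 14) / 2 = -5.

feed_rate = -5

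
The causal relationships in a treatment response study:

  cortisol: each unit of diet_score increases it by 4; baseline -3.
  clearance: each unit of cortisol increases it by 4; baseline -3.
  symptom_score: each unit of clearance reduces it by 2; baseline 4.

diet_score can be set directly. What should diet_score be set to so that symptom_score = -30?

Substituting into the clearance equation gives clearance = 16*diet_score - 15.
Substituting into the symptom_score equation gives symptom_score = -32*diet_score + 34.
Solve -32*diet_score + 34 = -30: diet_score = (-30 - 34) / -32 = 2.

diet_score = 2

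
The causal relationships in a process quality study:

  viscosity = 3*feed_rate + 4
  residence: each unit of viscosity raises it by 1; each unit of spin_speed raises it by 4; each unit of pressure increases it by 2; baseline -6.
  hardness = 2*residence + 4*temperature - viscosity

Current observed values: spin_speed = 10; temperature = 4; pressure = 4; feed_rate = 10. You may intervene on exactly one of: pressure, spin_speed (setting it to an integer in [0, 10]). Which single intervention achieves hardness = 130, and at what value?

set pressure = 3

Intervening on pressure: with other inputs at their observed values, hardness = 4*pressure + 118. Solving for 130 gives pressure = 3, within [0, 10].
Intervening on spin_speed: hardness = 8*spin_speed + 54. Reaching 130 requires spin_speed = 19/2, not an integer.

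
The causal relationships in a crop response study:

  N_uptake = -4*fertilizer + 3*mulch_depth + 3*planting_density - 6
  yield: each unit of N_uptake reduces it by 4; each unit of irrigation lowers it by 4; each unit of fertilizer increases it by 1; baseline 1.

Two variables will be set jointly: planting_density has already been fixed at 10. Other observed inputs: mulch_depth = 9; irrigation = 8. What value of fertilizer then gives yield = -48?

fertilizer = 11

With planting_density held at 10:
Substituting into the N_uptake equation gives N_uptake = -4*fertilizer + 51.
This gives yield = 17*fertilizer - 235.
Solve 17*fertilizer - 235 = -48: fertilizer = (-48 + 235) / 17 = 11.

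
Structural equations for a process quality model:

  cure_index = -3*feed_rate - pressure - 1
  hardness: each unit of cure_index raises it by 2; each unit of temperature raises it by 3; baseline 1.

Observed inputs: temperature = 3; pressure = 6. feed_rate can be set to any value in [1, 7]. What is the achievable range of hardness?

Substituting into the cure_index equation gives cure_index = -3*feed_rate - 7.
Substituting into the hardness equation gives hardness = -6*feed_rate - 4.
Linear in feed_rate, so extremes are at the endpoints: feed_rate = 1 gives hardness = -10; feed_rate = 7 gives hardness = -46.

-46 to -10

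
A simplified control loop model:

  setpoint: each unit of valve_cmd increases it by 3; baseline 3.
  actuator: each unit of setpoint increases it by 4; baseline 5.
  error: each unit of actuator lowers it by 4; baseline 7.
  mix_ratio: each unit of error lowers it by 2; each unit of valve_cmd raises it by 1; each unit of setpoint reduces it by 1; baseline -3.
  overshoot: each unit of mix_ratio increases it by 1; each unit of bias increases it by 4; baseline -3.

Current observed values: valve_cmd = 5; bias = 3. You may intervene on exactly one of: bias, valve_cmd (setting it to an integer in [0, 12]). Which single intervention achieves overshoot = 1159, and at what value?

Intervening on bias: overshoot = 4*bias + 583. Reaching 1159 requires bias = 144, outside [0, 12].
Intervening on valve_cmd: with other inputs at their observed values, overshoot = 94*valve_cmd + 125. Solving for 1159 gives valve_cmd = 11, within [0, 12].

set valve_cmd = 11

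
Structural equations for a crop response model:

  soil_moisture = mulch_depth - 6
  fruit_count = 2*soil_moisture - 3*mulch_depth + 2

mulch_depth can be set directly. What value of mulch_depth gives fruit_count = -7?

Substituting into the fruit_count equation gives fruit_count = -mulch_depth - 10.
Solve -mulch_depth - 10 = -7: mulch_depth = (-7 + 10) / -1 = -3.

mulch_depth = -3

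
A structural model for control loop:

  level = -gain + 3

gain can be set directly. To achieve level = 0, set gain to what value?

Solve -gain + 3 = 0: gain = (0 - 3) / -1 = 3.

gain = 3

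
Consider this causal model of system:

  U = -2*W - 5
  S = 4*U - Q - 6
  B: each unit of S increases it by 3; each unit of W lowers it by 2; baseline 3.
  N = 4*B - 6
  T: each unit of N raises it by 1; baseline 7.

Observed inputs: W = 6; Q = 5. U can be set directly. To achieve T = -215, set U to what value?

U = -1

Intervening on U fixes its value directly, overriding its dependence on W.
Substituting into the S equation gives S = 4*U - 11.
Substituting into the B equation gives B = 12*U - 42.
Substituting into the N equation gives N = 48*U - 174.
This gives T = 48*U - 167.
Solve 48*U - 167 = -215: U = (-215 + 167) / 48 = -1.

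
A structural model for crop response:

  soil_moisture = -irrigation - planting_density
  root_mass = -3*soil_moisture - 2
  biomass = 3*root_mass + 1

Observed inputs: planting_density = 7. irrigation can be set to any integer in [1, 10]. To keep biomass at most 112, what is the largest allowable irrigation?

Substituting into the soil_moisture equation gives soil_moisture = -irrigation - 7.
Substituting into the root_mass equation gives root_mass = 3*irrigation + 19.
biomass becomes 9*irrigation + 58.
Require 9*irrigation + 58 ≤ 112, so irrigation ≤ 6.
The largest integer in [1, 10] satisfying this is 6.

irrigation = 6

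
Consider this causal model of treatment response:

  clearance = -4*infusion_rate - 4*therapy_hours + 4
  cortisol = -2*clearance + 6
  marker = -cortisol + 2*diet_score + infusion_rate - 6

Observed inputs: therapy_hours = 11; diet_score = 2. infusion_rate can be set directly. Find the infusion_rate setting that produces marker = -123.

infusion_rate = 5

Substituting into the clearance equation gives clearance = -4*infusion_rate - 40.
This gives cortisol = 8*infusion_rate + 86.
So marker = -7*infusion_rate - 88.
Solve -7*infusion_rate - 88 = -123: infusion_rate = (-123 + 88) / -7 = 5.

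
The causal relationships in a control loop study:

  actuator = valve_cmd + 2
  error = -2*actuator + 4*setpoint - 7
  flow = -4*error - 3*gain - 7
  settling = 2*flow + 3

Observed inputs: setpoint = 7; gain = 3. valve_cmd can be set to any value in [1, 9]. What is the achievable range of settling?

-149 to -21

Substituting into the error equation gives error = -2*valve_cmd + 17.
Substituting into the flow equation gives flow = 8*valve_cmd - 84.
So settling = 16*valve_cmd - 165.
Linear in valve_cmd, so extremes are at the endpoints: valve_cmd = 1 gives settling = -149; valve_cmd = 9 gives settling = -21.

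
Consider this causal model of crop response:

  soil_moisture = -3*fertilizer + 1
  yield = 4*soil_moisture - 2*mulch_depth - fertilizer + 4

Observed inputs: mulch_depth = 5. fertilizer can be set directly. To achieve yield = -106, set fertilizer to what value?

fertilizer = 8

Substituting into the yield equation gives yield = -13*fertilizer - 2.
Solve -13*fertilizer - 2 = -106: fertilizer = (-106 + 2) / -13 = 8.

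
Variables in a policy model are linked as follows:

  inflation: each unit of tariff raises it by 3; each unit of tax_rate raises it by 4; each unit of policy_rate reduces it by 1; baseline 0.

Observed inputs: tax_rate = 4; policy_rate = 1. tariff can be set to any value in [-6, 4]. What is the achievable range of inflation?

Substituting into the inflation equation gives inflation = 3*tariff + 15.
Linear in tariff, so extremes are at the endpoints: tariff = -6 gives inflation = -3; tariff = 4 gives inflation = 27.

-3 to 27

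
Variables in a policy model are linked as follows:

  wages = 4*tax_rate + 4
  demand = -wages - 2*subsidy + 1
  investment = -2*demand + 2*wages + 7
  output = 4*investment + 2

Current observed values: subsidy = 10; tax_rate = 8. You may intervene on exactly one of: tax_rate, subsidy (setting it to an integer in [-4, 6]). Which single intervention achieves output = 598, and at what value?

set subsidy = 0

Intervening on tax_rate: output = 64*tax_rate + 246. Reaching 598 requires tax_rate = 11/2, not an integer.
Intervening on subsidy: with other inputs at their observed values, output = 16*subsidy + 598. Solving for 598 gives subsidy = 0, within [-4, 6].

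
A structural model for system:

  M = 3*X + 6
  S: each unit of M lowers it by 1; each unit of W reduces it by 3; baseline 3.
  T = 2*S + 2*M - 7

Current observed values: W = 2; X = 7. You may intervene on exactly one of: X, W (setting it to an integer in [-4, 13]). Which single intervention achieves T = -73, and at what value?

set W = 12

Intervening on X: the paths from X to T cancel (net effect zero), leaving T = -13; -73 is unreachable this way.
Intervening on W: with other inputs at their observed values, T = -6*W - 1. Solving for -73 gives W = 12, within [-4, 13].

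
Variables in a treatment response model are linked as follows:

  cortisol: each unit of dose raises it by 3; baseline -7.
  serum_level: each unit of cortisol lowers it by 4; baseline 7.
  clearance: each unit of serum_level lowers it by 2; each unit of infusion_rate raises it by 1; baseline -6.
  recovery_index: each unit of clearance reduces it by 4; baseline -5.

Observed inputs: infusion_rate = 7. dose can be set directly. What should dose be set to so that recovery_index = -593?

Substituting into the serum_level equation gives serum_level = -12*dose + 35.
Substituting into the clearance equation gives clearance = 24*dose - 69.
Substituting into the recovery_index equation gives recovery_index = -96*dose + 271.
Solve -96*dose + 271 = -593: dose = (-593 - 271) / -96 = 9.

dose = 9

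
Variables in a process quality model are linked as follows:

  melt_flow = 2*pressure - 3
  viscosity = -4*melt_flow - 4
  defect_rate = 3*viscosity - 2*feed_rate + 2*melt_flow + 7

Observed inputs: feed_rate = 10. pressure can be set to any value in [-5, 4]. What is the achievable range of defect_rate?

Substituting into the viscosity equation gives viscosity = -8*pressure + 8.
defect_rate becomes -20*pressure + 5.
Linear in pressure, so extremes are at the endpoints: pressure = -5 gives defect_rate = 105; pressure = 4 gives defect_rate = -75.

-75 to 105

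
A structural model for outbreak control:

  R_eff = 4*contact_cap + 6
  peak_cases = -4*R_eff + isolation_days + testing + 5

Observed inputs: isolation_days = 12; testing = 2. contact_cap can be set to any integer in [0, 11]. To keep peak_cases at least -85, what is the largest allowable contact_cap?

Substituting into the peak_cases equation gives peak_cases = -16*contact_cap - 5.
Require -16*contact_cap - 5 ≥ -85, so contact_cap ≤ 5.
The largest integer in [0, 11] satisfying this is 5.

contact_cap = 5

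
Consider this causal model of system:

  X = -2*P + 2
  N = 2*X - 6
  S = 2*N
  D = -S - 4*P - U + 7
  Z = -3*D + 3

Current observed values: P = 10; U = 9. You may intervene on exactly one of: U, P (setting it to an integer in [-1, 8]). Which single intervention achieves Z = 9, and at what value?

Intervening on U: Z = 3*U - 150. Reaching 9 requires U = 53, outside [-1, 8].
Intervening on P: with other inputs at their observed values, Z = -12*P - 3. Solving for 9 gives P = -1, within [-1, 8].

set P = -1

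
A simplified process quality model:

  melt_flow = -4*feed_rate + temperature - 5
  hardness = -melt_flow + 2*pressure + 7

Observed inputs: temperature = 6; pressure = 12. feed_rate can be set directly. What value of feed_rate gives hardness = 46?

feed_rate = 4

Substituting into the melt_flow equation gives melt_flow = -4*feed_rate + 1.
hardness becomes 4*feed_rate + 30.
Solve 4*feed_rate + 30 = 46: feed_rate = (46 - 30) / 4 = 4.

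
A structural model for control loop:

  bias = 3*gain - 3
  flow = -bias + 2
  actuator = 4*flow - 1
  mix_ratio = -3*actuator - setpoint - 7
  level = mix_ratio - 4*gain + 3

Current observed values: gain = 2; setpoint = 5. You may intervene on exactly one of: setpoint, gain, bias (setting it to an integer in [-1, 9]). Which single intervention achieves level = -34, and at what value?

Intervening on setpoint: level = -setpoint + 3. Reaching -34 requires setpoint = 37, outside [-1, 9].
Intervening on gain: with other inputs at their observed values, level = 32*gain - 66. Solving for -34 gives gain = 1, within [-1, 9].
Intervening on bias: level = 12*bias - 38. Reaching -34 requires bias = 1/3, not an integer.

set gain = 1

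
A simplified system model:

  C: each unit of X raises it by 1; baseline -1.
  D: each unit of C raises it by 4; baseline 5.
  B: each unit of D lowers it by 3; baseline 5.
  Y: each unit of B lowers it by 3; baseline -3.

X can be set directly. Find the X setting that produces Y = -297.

Substituting into the D equation gives D = 4*X + 1.
Substituting into the B equation gives B = -12*X + 2.
Substituting into the Y equation gives Y = 36*X - 9.
Solve 36*X - 9 = -297: X = (-297 + 9) / 36 = -8.

X = -8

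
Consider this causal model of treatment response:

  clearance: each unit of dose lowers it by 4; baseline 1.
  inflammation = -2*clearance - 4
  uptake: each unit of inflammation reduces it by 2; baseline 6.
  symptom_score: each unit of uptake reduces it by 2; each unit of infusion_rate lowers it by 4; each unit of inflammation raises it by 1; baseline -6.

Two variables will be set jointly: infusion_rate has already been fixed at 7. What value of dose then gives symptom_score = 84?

dose = 4

With infusion_rate held at 7:
Substituting into the inflammation equation gives inflammation = 8*dose - 6.
This gives uptake = -16*dose + 18.
So symptom_score = 40*dose - 76.
Solve 40*dose - 76 = 84: dose = (84 + 76) / 40 = 4.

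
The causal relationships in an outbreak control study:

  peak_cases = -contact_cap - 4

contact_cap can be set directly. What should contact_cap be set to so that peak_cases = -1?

contact_cap = -3

Solve -contact_cap - 4 = -1: contact_cap = (-1 + 4) / -1 = -3.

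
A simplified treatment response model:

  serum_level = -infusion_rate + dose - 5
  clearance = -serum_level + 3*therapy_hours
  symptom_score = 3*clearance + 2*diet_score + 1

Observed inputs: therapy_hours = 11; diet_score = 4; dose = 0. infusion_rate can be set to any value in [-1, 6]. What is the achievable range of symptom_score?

Substituting into the serum_level equation gives serum_level = -infusion_rate - 5.
Substituting into the clearance equation gives clearance = infusion_rate + 38.
Substituting into the symptom_score equation gives symptom_score = 3*infusion_rate + 123.
Linear in infusion_rate, so extremes are at the endpoints: infusion_rate = -1 gives symptom_score = 120; infusion_rate = 6 gives symptom_score = 141.

120 to 141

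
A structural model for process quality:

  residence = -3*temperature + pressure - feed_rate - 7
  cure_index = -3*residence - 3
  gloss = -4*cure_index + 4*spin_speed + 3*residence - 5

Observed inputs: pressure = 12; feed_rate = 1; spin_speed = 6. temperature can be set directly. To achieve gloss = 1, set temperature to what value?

temperature = 2

Substituting into the residence equation gives residence = -3*temperature + 4.
This gives cure_index = 9*temperature - 15.
This gives gloss = -45*temperature + 91.
Solve -45*temperature + 91 = 1: temperature = (1 - 91) / -45 = 2.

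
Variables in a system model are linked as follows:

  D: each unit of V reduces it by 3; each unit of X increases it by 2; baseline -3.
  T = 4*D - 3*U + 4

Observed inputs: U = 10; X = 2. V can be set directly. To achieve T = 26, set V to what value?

V = -4

Substituting into the D equation gives D = -3*V + 1.
Substituting into the T equation gives T = -12*V - 22.
Solve -12*V - 22 = 26: V = (26 + 22) / -12 = -4.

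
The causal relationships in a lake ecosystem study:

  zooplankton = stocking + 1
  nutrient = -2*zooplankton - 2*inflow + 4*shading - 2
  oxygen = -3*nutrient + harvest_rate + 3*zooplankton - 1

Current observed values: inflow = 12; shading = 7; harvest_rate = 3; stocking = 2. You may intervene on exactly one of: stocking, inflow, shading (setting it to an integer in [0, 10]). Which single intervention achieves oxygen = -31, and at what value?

Intervening on stocking: oxygen = 9*stocking + 5. Reaching -31 requires stocking = -4, outside [0, 10].
Intervening on inflow: with other inputs at their observed values, oxygen = 6*inflow - 49. Solving for -31 gives inflow = 3, within [0, 10].
Intervening on shading: oxygen = -12*shading + 107. Reaching -31 requires shading = 23/2, not an integer.

set inflow = 3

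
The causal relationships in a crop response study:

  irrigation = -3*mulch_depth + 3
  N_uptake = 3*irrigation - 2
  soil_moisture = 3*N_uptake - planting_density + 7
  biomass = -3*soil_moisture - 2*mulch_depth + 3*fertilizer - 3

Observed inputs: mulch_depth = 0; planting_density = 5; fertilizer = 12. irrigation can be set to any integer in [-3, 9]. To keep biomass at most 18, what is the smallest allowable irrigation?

irrigation = 1

Intervening on irrigation fixes its value directly, overriding its dependence on mulch_depth.
Substituting into the soil_moisture equation gives soil_moisture = 9*irrigation - 4.
biomass becomes -27*irrigation + 45.
Require -27*irrigation + 45 ≤ 18, so irrigation ≥ 1.
The smallest integer in [-3, 9] satisfying this is 1.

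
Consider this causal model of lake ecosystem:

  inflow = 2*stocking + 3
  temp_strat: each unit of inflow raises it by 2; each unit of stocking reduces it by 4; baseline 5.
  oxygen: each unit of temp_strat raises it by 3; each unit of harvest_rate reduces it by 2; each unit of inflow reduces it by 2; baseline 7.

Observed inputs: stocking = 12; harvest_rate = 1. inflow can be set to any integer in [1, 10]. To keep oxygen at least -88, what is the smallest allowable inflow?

inflow = 9

Intervening on inflow fixes its value directly, overriding its dependence on stocking.
Substituting into the temp_strat equation gives temp_strat = 2*inflow - 43.
Substituting into the oxygen equation gives oxygen = 4*inflow - 124.
Require 4*inflow - 124 ≥ -88, so inflow ≥ 9.
The smallest integer in [1, 10] satisfying this is 9.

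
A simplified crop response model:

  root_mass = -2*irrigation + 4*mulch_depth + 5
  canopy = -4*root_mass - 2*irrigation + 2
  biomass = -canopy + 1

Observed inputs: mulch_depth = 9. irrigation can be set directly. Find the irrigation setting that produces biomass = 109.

Substituting into the root_mass equation gives root_mass = -2*irrigation + 41.
This gives canopy = 6*irrigation - 162.
Substituting into the biomass equation gives biomass = -6*irrigation + 163.
Solve -6*irrigation + 163 = 109: irrigation = (109 - 163) / -6 = 9.

irrigation = 9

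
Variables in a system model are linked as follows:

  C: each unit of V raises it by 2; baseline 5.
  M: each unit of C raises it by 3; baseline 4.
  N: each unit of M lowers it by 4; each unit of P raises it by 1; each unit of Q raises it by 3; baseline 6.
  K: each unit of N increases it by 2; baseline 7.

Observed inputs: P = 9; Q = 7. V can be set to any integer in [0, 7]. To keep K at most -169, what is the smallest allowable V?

V = 2

Substituting into the M equation gives M = 6*V + 19.
Substituting into the N equation gives N = -24*V - 40.
Substituting into the K equation gives K = -48*V - 73.
Require -48*V - 73 ≤ -169, so V ≥ 2.
The smallest integer in [0, 7] satisfying this is 2.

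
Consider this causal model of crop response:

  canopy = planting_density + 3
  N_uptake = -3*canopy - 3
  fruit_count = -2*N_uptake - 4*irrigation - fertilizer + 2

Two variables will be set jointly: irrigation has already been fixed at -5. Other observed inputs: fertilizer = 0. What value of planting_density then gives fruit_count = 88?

With irrigation held at -5:
Substituting into the N_uptake equation gives N_uptake = -3*planting_density - 12.
Substituting into the fruit_count equation gives fruit_count = 6*planting_density + 46.
Solve 6*planting_density + 46 = 88: planting_density = (88 - 46) / 6 = 7.

planting_density = 7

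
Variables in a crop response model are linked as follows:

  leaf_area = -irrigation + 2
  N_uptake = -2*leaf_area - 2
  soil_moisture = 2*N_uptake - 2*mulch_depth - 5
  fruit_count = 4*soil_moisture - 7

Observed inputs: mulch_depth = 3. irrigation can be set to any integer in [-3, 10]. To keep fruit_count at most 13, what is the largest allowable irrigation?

irrigation = 7

Substituting into the N_uptake equation gives N_uptake = 2*irrigation - 6.
Substituting into the soil_moisture equation gives soil_moisture = 4*irrigation - 23.
Substituting into the fruit_count equation gives fruit_count = 16*irrigation - 99.
Require 16*irrigation - 99 ≤ 13, so irrigation ≤ 7.
The largest integer in [-3, 10] satisfying this is 7.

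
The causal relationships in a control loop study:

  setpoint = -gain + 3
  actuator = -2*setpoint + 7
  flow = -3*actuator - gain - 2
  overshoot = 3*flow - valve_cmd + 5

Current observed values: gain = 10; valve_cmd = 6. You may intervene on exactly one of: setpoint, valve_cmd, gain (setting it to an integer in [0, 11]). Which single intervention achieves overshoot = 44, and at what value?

Intervening on setpoint: with other inputs at their observed values, overshoot = 18*setpoint - 100. Solving for 44 gives setpoint = 8, within [0, 11].
Intervening on valve_cmd: overshoot = -valve_cmd - 220. Reaching 44 requires valve_cmd = -264, outside [0, 11].
Intervening on gain: overshoot = -21*gain - 16. Reaching 44 requires gain = -20/7, not an integer.

set setpoint = 8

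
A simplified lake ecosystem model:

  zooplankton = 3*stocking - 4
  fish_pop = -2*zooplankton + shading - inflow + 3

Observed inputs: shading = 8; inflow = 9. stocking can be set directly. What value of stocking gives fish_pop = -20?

Substituting into the fish_pop equation gives fish_pop = -6*stocking + 10.
Solve -6*stocking + 10 = -20: stocking = (-20 - 10) / -6 = 5.

stocking = 5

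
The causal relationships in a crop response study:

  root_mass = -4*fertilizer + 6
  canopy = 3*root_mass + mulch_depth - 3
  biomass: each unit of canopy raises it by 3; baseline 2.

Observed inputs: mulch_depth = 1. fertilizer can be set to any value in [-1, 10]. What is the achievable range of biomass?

Substituting into the canopy equation gives canopy = -12*fertilizer + 16.
This gives biomass = -36*fertilizer + 50.
Linear in fertilizer, so extremes are at the endpoints: fertilizer = -1 gives biomass = 86; fertilizer = 10 gives biomass = -310.

-310 to 86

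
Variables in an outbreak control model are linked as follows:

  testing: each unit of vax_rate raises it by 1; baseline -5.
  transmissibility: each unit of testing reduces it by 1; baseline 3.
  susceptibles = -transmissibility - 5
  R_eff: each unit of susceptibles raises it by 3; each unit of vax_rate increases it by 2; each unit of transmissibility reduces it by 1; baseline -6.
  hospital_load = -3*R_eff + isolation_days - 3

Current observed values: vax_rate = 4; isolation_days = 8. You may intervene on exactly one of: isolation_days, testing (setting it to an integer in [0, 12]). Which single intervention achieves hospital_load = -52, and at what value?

set testing = 11

Intervening on isolation_days: hospital_load = isolation_days + 84. Reaching -52 requires isolation_days = -136, outside [0, 12].
Intervening on testing: with other inputs at their observed values, hospital_load = -12*testing + 80. Solving for -52 gives testing = 11, within [0, 12].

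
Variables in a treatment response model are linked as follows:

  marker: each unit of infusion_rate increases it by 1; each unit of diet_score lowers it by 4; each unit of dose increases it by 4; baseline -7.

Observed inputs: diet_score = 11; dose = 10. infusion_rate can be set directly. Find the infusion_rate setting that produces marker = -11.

infusion_rate = 0

Substituting into the marker equation gives marker = infusion_rate - 11.
Solve infusion_rate - 11 = -11: infusion_rate = (-11 + 11) / 1 = 0.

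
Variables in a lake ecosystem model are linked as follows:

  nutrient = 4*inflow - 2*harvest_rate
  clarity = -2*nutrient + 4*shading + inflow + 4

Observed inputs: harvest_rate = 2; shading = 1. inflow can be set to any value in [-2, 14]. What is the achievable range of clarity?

-82 to 30

Substituting into the nutrient equation gives nutrient = 4*inflow - 4.
Substituting into the clarity equation gives clarity = -7*inflow + 16.
Linear in inflow, so extremes are at the endpoints: inflow = -2 gives clarity = 30; inflow = 14 gives clarity = -82.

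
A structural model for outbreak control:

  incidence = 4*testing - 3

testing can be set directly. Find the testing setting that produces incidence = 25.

Solve 4*testing - 3 = 25: testing = (25 + 3) / 4 = 7.

testing = 7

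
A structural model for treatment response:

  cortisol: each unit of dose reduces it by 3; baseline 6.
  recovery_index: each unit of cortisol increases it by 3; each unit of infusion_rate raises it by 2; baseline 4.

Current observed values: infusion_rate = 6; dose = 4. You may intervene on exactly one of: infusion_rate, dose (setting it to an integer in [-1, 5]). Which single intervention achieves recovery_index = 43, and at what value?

Intervening on infusion_rate: recovery_index = 2*infusion_rate - 14. Reaching 43 requires infusion_rate = 57/2, not an integer.
Intervening on dose: with other inputs at their observed values, recovery_index = -9*dose + 34. Solving for 43 gives dose = -1, within [-1, 5].

set dose = -1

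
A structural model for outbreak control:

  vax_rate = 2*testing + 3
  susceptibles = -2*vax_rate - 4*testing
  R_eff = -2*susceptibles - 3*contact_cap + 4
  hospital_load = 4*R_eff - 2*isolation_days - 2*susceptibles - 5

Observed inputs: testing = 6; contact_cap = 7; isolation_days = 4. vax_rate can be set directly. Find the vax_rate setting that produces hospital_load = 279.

vax_rate = 6

Intervening on vax_rate fixes its value directly, overriding its dependence on testing.
Substituting into the susceptibles equation gives susceptibles = -2*vax_rate - 24.
Substituting into the R_eff equation gives R_eff = 4*vax_rate + 31.
hospital_load becomes 20*vax_rate + 159.
Solve 20*vax_rate + 159 = 279: vax_rate = (279 - 159) / 20 = 6.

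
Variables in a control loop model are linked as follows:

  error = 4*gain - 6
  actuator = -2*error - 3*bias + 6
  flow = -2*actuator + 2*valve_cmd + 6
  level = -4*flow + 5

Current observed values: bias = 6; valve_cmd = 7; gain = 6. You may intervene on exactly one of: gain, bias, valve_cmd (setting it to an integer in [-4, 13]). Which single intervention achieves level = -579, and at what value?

set bias = 11

Intervening on gain: level = -64*gain - 75. Reaching -579 requires gain = 63/8, not an integer.
Intervening on bias: with other inputs at their observed values, level = -24*bias - 315. Solving for -579 gives bias = 11, within [-4, 13].
Intervening on valve_cmd: level = -8*valve_cmd - 403. Reaching -579 requires valve_cmd = 22, outside [-4, 13].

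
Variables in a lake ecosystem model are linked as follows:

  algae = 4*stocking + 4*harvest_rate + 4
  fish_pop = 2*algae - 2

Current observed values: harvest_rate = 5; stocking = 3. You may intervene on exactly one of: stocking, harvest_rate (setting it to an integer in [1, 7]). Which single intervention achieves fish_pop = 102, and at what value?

set stocking = 7

Intervening on stocking: with other inputs at their observed values, fish_pop = 8*stocking + 46. Solving for 102 gives stocking = 7, within [1, 7].
Intervening on harvest_rate: fish_pop = 8*harvest_rate + 30. Reaching 102 requires harvest_rate = 9, outside [1, 7].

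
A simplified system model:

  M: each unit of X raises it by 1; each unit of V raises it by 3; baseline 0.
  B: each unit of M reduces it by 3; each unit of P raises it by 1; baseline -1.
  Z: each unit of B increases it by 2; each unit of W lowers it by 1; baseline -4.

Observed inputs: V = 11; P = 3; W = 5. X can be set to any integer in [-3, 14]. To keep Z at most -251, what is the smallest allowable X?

X = 8

Substituting into the M equation gives M = X + 33.
Substituting into the B equation gives B = -3*X - 97.
Substituting into the Z equation gives Z = -6*X - 203.
Require -6*X - 203 ≤ -251, so X ≥ 8.
The smallest integer in [-3, 14] satisfying this is 8.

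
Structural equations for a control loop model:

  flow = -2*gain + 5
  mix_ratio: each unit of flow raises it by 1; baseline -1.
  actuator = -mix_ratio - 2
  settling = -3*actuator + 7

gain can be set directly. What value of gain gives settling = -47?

Substituting into the mix_ratio equation gives mix_ratio = -2*gain + 4.
Substituting into the actuator equation gives actuator = 2*gain - 6.
This gives settling = -6*gain + 25.
Solve -6*gain + 25 = -47: gain = (-47 - 25) / -6 = 12.

gain = 12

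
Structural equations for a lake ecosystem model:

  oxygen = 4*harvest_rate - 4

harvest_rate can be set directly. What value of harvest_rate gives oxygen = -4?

Solve 4*harvest_rate - 4 = -4: harvest_rate = (-4 + 4) / 4 = 0.

harvest_rate = 0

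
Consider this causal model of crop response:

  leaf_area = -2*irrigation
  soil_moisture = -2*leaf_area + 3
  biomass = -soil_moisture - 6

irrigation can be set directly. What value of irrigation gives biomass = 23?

Substituting into the soil_moisture equation gives soil_moisture = 4*irrigation + 3.
Substituting into the biomass equation gives biomass = -4*irrigation - 9.
Solve -4*irrigation - 9 = 23: irrigation = (23 + 9) / -4 = -8.

irrigation = -8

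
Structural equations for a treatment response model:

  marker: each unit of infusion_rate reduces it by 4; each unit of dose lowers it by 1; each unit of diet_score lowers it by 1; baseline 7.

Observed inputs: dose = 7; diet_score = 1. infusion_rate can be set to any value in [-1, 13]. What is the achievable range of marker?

Substituting into the marker equation gives marker = -4*infusion_rate - 1.
Linear in infusion_rate, so extremes are at the endpoints: infusion_rate = -1 gives marker = 3; infusion_rate = 13 gives marker = -53.

-53 to 3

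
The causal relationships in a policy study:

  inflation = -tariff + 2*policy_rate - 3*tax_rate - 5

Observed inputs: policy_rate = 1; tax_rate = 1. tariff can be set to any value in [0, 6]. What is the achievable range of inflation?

-12 to -6

Substituting into the inflation equation gives inflation = -tariff - 6.
Linear in tariff, so extremes are at the endpoints: tariff = 0 gives inflation = -6; tariff = 6 gives inflation = -12.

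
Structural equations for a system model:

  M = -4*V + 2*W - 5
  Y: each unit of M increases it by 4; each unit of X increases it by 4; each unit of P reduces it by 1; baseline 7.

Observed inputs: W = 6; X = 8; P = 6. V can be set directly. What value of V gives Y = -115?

V = 11

Substituting into the M equation gives M = -4*V + 7.
Y becomes -16*V + 61.
Solve -16*V + 61 = -115: V = (-115 - 61) / -16 = 11.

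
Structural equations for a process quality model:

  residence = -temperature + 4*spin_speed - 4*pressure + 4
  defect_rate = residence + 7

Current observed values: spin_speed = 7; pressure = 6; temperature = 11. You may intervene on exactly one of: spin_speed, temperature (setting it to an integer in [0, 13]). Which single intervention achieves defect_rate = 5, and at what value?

set temperature = 10

Intervening on spin_speed: defect_rate = 4*spin_speed - 24. Reaching 5 requires spin_speed = 29/4, not an integer.
Intervening on temperature: with other inputs at their observed values, defect_rate = -temperature + 15. Solving for 5 gives temperature = 10, within [0, 13].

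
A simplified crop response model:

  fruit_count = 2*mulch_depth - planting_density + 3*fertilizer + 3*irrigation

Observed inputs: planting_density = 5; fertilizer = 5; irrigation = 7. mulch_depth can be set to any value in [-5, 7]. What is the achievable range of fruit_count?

21 to 45

Substituting into the fruit_count equation gives fruit_count = 2*mulch_depth + 31.
Linear in mulch_depth, so extremes are at the endpoints: mulch_depth = -5 gives fruit_count = 21; mulch_depth = 7 gives fruit_count = 45.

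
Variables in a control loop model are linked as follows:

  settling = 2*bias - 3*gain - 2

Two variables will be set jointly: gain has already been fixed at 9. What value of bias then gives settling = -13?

bias = 8

With gain held at 9:
Substituting into the settling equation gives settling = 2*bias - 29.
Solve 2*bias - 29 = -13: bias = (-13 + 29) / 2 = 8.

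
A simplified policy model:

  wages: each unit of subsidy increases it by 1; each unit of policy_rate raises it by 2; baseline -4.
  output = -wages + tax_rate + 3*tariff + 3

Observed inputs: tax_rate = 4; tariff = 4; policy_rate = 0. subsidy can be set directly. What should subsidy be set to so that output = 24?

subsidy = -1

Substituting into the wages equation gives wages = subsidy - 4.
So output = -subsidy + 23.
Solve -subsidy + 23 = 24: subsidy = (24 - 23) / -1 = -1.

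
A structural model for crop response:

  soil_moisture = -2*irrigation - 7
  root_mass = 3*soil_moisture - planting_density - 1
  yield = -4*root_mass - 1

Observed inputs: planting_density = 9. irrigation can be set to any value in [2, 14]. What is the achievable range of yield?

171 to 459

Substituting into the root_mass equation gives root_mass = -6*irrigation - 31.
So yield = 24*irrigation + 123.
Linear in irrigation, so extremes are at the endpoints: irrigation = 2 gives yield = 171; irrigation = 14 gives yield = 459.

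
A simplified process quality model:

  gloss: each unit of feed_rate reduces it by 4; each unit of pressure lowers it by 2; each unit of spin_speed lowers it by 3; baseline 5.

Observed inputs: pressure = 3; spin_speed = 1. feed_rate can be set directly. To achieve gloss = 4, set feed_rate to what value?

feed_rate = -2

Substituting into the gloss equation gives gloss = -4*feed_rate - 4.
Solve -4*feed_rate - 4 = 4: feed_rate = (4 + 4) / -4 = -2.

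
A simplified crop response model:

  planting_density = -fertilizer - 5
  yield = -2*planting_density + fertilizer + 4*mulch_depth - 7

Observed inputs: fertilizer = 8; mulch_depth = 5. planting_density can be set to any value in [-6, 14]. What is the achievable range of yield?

Intervening on planting_density fixes its value directly, overriding its dependence on fertilizer.
Substituting into the yield equation gives yield = -2*planting_density + 21.
Linear in planting_density, so extremes are at the endpoints: planting_density = -6 gives yield = 33; planting_density = 14 gives yield = -7.

-7 to 33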